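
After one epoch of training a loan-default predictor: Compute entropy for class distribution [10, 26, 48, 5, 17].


Probabilities: [10/106, 26/106, 48/106, 5/106, 17/106] ≈ [0.0943, 0.2453, 0.4528, 0.0472, 0.1604]
H = -((10/106)·log₂(10/106) + (26/106)·log₂(26/106) + (48/106)·log₂(48/106) + (5/106)·log₂(5/106) + (17/106)·log₂(17/106))
  = 1.9675 bits

1.9675 bits


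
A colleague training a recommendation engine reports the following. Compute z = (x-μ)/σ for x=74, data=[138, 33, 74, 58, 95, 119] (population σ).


μ = 86.1667, σ = 35.6156
z = (74 - 86.1667)/35.6156 = -0.3416

-0.3416


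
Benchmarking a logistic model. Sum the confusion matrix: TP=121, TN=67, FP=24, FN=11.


Total = TP + TN + FP + FN
= 121 + 67 + 24 + 11
= 223
(Predicted positive: 145, predicted negative: 78)

223


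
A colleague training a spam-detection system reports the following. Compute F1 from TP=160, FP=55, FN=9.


Precision = 160/215 = 0.7442
Recall = 160/169 = 0.9467
F1 = 2·P·R/(P+R) = 2·TP/(2·TP+FP+FN) = 320/(320+55+9) = 320/384 = 0.8333

0.8333


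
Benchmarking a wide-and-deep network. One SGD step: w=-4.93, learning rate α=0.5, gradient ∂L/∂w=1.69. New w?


w_new = w - α·∇
= -4.93 - 0.5·1.69
= -4.93 - 0.845
= -5.775

-5.775


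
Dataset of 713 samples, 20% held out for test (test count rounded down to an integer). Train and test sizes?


Test = ⌊713·20/100⌋ = 142
Train = 713 - 142 = 571

Train: 571, Test: 142


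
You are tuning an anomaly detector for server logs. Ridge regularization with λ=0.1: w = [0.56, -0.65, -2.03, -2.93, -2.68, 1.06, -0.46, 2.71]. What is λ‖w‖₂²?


‖w‖₂² = (0.56)² + (-0.65)² + (-2.03)² + (-2.93)² + (-2.68)² + (1.06)² + (-0.46)² + (2.71)²
     = 0.3136 + 0.4225 + 4.1209 + 8.5849 + 7.1824 + 1.1236 + 0.2116 + 7.3441
     = 29.3036
λ·‖w‖₂² = 0.1·29.3036 = 2.93036

2.93036


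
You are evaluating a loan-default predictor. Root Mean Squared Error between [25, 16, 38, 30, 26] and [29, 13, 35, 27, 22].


MSE = 59/5 = 11.8
RMSE = √(59/5) = 3.4351

3.4351


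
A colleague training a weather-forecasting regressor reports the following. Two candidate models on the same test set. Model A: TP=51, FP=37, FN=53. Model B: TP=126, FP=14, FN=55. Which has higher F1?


Model A: P=51/88=0.5795, R=51/104=0.4904, F1=2PR/(P+R)=2TP/(2TP+FP+FN)=102/192=0.5312
Model B: P=126/140=0.9, R=126/181=0.6961, F1=2PR/(P+R)=2TP/(2TP+FP+FN)=252/321=0.785
0.5312 < 0.785 → Model B

Model B


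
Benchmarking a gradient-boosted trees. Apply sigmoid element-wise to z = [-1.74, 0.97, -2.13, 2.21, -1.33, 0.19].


σ(-1.74) = 1/(1+e^1.74) = 0.1493
σ(0.97) = 1/(1+e^-0.97) = 0.7251
σ(-2.13) = 1/(1+e^2.13) = 0.1062
σ(2.21) = 1/(1+e^-2.21) = 0.9011
σ(-1.33) = 1/(1+e^1.33) = 0.2092
σ(0.19) = 1/(1+e^-0.19) = 0.5474
result = [0.1493, 0.7251, 0.1062, 0.9011, 0.2092, 0.5474]

[0.1493, 0.7251, 0.1062, 0.9011, 0.2092, 0.5474]


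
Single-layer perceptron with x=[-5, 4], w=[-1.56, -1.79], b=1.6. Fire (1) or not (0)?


z = (-5)·(-1.56) + (4)·(-1.79) + 1.6
  = 2.24
step(z) = 1 (z≥0)

1


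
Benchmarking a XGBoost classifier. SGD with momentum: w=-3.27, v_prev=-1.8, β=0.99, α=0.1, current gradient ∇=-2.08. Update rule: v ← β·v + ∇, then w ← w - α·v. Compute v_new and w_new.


v_new = 0.99·-1.8 - 2.08 = -1.782 - 2.08 = -3.862
w_new = -3.27 - 0.1·-3.862 = -3.27 + 0.3862 = -2.8838

v_new=-3.862, w_new=-2.8838


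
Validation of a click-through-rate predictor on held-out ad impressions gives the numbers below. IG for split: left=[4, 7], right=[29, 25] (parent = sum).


Parent = [33, 32], H_parent = 0.9998
H_left = 0.9457 (n=11), H_right = 0.996 (n=54)
H_children = (11/65)·0.9457 + (54/65)·0.996 = 0.9875
IG = 0.9998 - 0.9875 = 0.0123

0.0123


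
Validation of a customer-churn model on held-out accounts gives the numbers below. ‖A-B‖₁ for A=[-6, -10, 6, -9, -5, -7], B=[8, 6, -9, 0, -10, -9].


d = |-6-8| + |-10-6| + |6+ 9| + |-9-0| + |-5+ 10| + |-7+ 9|
  = 14 + 16 + 15 + 9 + 5 + 2
  = 61

61


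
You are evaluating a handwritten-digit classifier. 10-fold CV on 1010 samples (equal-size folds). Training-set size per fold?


Fold size = 1010/10 = 101
Training per fold = 1010 - 101 = 909

909


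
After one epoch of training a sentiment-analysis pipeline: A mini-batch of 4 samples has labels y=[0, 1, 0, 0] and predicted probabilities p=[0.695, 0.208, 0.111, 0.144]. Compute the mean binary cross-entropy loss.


L[0] = -ln(1-0.695) = -ln(0.305) = 1.1874
L[1] = -ln(0.208) = 1.5702
L[2] = -ln(1-0.111) = -ln(0.889) = 0.1177
L[3] = -ln(1-0.144) = -ln(0.856) = 0.1555
mean = (1.1874 + 1.5702 + 0.1177 + 0.1555)/4 = 0.7577

0.7577


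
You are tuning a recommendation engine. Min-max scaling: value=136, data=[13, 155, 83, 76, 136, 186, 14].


min=13, max=186
(136-13)/(186-13) = 123/173 = 0.711

0.711


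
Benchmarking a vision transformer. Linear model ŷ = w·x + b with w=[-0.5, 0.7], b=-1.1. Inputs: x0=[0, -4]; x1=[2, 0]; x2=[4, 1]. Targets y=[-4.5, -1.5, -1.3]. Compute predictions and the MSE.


ŷ0 = (-0.5)·(0) + (0.7)·(-4) - 1.1 = -3.9
ŷ1 = (-0.5)·(2) + (0.7)·(0) - 1.1 = -2.1
ŷ2 = (-0.5)·(4) + (0.7)·(1) - 1.1 = -2.4
errors² = [0.36, 0.36, 1.21]
MSE = 1.9300/3 = 0.6433

0.6433


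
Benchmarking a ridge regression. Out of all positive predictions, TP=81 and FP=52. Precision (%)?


Precision = TP/(TP+FP)
= 81/(81+52)
= 81/133 = 60.9%

60.9%


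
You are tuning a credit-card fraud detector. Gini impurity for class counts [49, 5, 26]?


Probabilities: [49/80, 5/80, 26/80] ≈ [0.6125, 0.0625, 0.325]
Σpᵢ² = (2401 + 25 + 676)/80² = 3102/6400
Gini = 1 - Σpᵢ² = 1 - 3102/6400 = 0.5153

0.5153


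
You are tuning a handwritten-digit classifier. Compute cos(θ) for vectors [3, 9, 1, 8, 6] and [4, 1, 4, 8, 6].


A·B = 3·4 + 9·1 + 1·4 + 8·8 + 6·6 = 125
‖A‖ = √191 = 13.8203, ‖B‖ = √133 = 11.5326
cos = 125/(√191·√133) = 125/√25403 = 0.7843

0.7843


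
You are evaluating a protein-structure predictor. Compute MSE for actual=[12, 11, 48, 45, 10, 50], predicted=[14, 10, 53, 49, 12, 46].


Squared errors: (12-14)²=4, (11-10)²=1, (48-53)²=25, (45-49)²=16, (10-12)²=4, (50-46)²=16
Sum = 66
MSE = 66/6 = 11

11


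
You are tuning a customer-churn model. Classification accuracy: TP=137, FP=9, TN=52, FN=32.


Accuracy = (TP+TN)/(TP+TN+FP+FN)
= (137+52)/(230)
= 189/230 = 82.17%

82.17%


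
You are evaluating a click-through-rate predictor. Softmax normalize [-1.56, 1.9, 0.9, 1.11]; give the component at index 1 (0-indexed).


Exponentials: e^-1.56=0.2101, e^1.9=6.6859, e^0.9=2.4596, e^1.11=3.0344
Sum = 12.39
Softmax = [0.017, 0.5396, 0.1985, 0.2449]
p[1] = 6.6859/12.39 = 0.5396

0.5396


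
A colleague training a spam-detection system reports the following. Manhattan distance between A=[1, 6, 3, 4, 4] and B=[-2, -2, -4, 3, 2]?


d = |1+ 2| + |6+ 2| + |3+ 4| + |4-3| + |4-2|
  = 3 + 8 + 7 + 1 + 2
  = 21

21


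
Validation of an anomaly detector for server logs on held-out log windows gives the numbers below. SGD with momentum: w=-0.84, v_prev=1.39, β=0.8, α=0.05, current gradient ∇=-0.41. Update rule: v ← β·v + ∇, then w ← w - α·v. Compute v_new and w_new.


v_new = 0.8·1.39 - 0.41 = 1.112 - 0.41 = 0.702
w_new = -0.84 - 0.05·0.702 = -0.84 - 0.0351 = -0.8751

v_new=0.702, w_new=-0.8751


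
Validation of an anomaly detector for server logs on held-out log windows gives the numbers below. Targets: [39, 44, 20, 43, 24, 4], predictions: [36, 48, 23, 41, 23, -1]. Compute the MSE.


Squared errors: (39-36)²=9, (44-48)²=16, (20-23)²=9, (43-41)²=4, (24-23)²=1, (4+ 1)²=25
Sum = 64
MSE = 64/6 = 32/3

32/3


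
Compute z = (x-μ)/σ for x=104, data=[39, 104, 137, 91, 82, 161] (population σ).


μ = 102.3333, σ = 39.1564
z = (104 - 102.3333)/39.1564 = 0.0426

0.0426


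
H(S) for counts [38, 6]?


Probabilities: [38/44, 6/44] ≈ [0.8636, 0.1364]
H = -((38/44)·log₂(38/44) + (6/44)·log₂(6/44))
  = 0.5746 bits

0.5746 bits


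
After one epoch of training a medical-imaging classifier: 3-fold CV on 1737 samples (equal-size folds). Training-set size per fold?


Fold size = 1737/3 = 579
Training per fold = 1737 - 579 = 1158

1158


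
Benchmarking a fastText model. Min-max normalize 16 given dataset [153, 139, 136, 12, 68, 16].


min=12, max=153
(16-12)/(153-12) = 4/141 = 0.0284

0.0284


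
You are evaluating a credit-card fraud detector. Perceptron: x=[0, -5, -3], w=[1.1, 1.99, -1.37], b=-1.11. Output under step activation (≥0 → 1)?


z = (0)·(1.1) + (-5)·(1.99) + (-3)·(-1.37) - 1.11
  = -6.95
step(z) = 0 (z<0)

0


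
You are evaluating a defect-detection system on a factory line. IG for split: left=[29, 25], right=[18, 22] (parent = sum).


Parent = [47, 47], H_parent = 1
H_left = 0.996 (n=54), H_right = 0.9928 (n=40)
H_children = (54/94)·0.996 + (40/94)·0.9928 = 0.9946
IG = 1 - 0.9946 = 0.0054

0.0054


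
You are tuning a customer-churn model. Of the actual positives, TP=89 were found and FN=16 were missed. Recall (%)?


Recall = TP/(TP+FN)
= 89/(89+16)
= 89/105 = 84.76%

84.76%


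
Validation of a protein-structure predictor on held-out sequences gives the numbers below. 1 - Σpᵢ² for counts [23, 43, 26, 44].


Probabilities: [23/136, 43/136, 26/136, 44/136] ≈ [0.1691, 0.3162, 0.1912, 0.3235]
Σpᵢ² = (529 + 1849 + 676 + 1936)/136² = 4990/18496
Gini = 1 - Σpᵢ² = 1 - 4990/18496 = 0.7302

0.7302


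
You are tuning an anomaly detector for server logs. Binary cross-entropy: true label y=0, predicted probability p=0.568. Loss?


BCE = -[y·ln(p) + (1-y)·ln(1-p)]
= -0 - 1·ln(1-0.568)
= -ln(0.432) = 0.8393

0.8393


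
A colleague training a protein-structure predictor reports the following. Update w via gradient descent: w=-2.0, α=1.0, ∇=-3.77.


w_new = w - α·∇
= -2.0 - 1.0·-3.77
= -2.0 + 3.77
= 1.77

1.77


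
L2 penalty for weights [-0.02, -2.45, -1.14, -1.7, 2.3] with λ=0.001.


‖w‖₂² = (-0.02)² + (-2.45)² + (-1.14)² + (-1.7)² + (2.3)²
     = 0.0004 + 6.0025 + 1.2996 + 2.89 + 5.29
     = 15.4825
λ·‖w‖₂² = 0.001·15.4825 = 0.015482

0.015482


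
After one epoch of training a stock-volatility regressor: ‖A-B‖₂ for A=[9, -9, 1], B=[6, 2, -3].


d = √((9-6)² + (-9-2)² + (1+ 3)²)
  = √(9 + 121 + 16)
  = √146 = 12.083

12.083


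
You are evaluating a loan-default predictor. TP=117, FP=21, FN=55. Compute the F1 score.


Precision = 117/138 = 0.8478
Recall = 117/172 = 0.6802
F1 = 2·P·R/(P+R) = 2·TP/(2·TP+FP+FN) = 234/(234+21+55) = 234/310 = 0.7548

0.7548


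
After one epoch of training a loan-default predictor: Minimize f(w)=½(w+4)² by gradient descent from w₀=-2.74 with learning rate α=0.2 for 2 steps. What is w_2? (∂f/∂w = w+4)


step 1: grad = -2.74+4 = 1.26; w = -2.74 - 0.2·(1.26) = -2.992
step 2: grad = -2.992+4 = 1.008; w = -2.992 - 0.2·(1.008) = -3.1936

-3.1936


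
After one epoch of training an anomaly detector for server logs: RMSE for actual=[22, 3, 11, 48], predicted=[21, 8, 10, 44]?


MSE = 43/4 = 10.75
RMSE = √(43/4) = 3.2787

3.2787


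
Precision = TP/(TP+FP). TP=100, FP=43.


Precision = TP/(TP+FP)
= 100/(100+43)
= 100/143 = 69.93%

69.93%


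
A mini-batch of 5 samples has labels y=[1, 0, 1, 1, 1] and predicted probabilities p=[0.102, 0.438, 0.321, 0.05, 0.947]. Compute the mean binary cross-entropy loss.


L[0] = -ln(0.102) = 2.2828
L[1] = -ln(1-0.438) = -ln(0.562) = 0.5763
L[2] = -ln(0.321) = 1.1363
L[3] = -ln(0.05) = 2.9957
L[4] = -ln(0.947) = 0.0545
mean = (2.2828 + 0.5763 + 1.1363 + 2.9957 + 0.0545)/5 = 1.4091

1.4091


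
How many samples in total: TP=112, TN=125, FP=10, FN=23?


Total = TP + TN + FP + FN
= 112 + 125 + 10 + 23
= 270
(Predicted positive: 122, predicted negative: 148)

270


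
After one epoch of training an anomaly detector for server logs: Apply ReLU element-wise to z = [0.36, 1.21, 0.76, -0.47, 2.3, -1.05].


ReLU(0.36) = max(0, 0.36) = 0.36
ReLU(1.21) = max(0, 1.21) = 1.21
ReLU(0.76) = max(0, 0.76) = 0.76
ReLU(-0.47) = max(0, -0.47) = 0.0
ReLU(2.3) = max(0, 2.3) = 2.3
ReLU(-1.05) = max(0, -1.05) = 0.0
result = [0.36, 1.21, 0.76, 0.0, 2.3, 0.0]

[0.36, 1.21, 0.76, 0.0, 2.3, 0.0]


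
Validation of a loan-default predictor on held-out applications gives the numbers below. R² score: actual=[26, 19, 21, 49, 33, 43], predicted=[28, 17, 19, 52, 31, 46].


ȳ = 31.8333
SS_res = Σ(y-ŷ)² = 34
SS_tot = Σ(y-ȳ)² = 736.83
R² = 1 - SS_res/SS_tot = 1 - 0.0461 = 0.9539

0.9539


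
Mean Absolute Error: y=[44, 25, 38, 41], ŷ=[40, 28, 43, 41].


Absolute errors: |44-40|=4, |25-28|=3, |38-43|=5, |41-41|=0
Sum = 12
MAE = 12/4 = 3

3


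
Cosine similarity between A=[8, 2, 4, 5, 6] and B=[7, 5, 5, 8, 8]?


A·B = 8·7 + 2·5 + 4·5 + 5·8 + 6·8 = 174
‖A‖ = √145 = 12.0416, ‖B‖ = √227 = 15.0665
cos = 174/(√145·√227) = 174/√32915 = 0.9591

0.9591


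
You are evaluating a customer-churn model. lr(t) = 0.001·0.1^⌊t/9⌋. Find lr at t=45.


n_drops = ⌊45/9⌋ = 5
lr = 0.001·0.1^5 = 0.001·0.00001 = 0.00000001

0.00000001


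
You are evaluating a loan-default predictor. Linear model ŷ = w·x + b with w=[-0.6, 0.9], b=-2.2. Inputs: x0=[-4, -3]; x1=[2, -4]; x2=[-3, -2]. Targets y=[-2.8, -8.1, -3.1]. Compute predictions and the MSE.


ŷ0 = (-0.6)·(-4) + (0.9)·(-3) - 2.2 = -2.5
ŷ1 = (-0.6)·(2) + (0.9)·(-4) - 2.2 = -7.0
ŷ2 = (-0.6)·(-3) + (0.9)·(-2) - 2.2 = -2.2
errors² = [0.09, 1.21, 0.81]
MSE = 2.1100/3 = 0.7033

0.7033


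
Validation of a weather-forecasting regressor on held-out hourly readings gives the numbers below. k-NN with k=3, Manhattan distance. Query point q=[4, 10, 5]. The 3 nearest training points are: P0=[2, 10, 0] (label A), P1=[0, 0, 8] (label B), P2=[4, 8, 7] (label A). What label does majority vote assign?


d(q,P0) = 7  (label A)
d(q,P1) = 17  (label B)
d(q,P2) = 4  (label A)
Votes: A=2, B=1
Majority → A

A


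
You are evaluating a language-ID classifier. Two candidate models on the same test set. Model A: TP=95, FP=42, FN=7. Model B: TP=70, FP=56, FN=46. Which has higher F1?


Model A: P=95/137=0.6934, R=95/102=0.9314, F1=2PR/(P+R)=2TP/(2TP+FP+FN)=190/239=0.795
Model B: P=70/126=0.5556, R=70/116=0.6034, F1=2PR/(P+R)=2TP/(2TP+FP+FN)=140/242=0.5785
0.795 > 0.5785 → Model A

Model A


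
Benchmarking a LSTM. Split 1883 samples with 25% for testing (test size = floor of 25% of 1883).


Test = ⌊1883·25/100⌋ = 470
Train = 1883 - 470 = 1413

Train: 1413, Test: 470


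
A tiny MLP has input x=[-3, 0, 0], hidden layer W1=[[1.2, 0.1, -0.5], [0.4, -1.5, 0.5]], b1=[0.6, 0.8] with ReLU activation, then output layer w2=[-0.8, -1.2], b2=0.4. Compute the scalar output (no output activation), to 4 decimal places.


z1[0] = (1.2)·(-3) + (0.1)·(0) + (-0.5)·(0) + 0.6 = -3.0
z1[1] = (0.4)·(-3) + (-1.5)·(0) + (0.5)·(0) + 0.8 = -0.4
h = ReLU(z1) = [0.0, 0.0]
output = (-0.8)·(0.0) + (-1.2)·(0.0) + 0.4 = 0.4

0.4


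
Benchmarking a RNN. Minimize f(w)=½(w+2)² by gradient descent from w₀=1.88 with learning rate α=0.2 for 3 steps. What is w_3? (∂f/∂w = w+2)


step 1: grad = 1.88+2 = 3.88; w = 1.88 - 0.2·(3.88) = 1.104
step 2: grad = 1.104+2 = 3.104; w = 1.104 - 0.2·(3.104) = 0.4832
step 3: grad = 0.4832+2 = 2.4832; w = 0.4832 - 0.2·(2.4832) = -0.01344

-0.01344


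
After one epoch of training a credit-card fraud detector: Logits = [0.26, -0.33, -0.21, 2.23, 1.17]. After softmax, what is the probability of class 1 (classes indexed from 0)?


Exponentials: e^0.26=1.2969, e^-0.33=0.7189, e^-0.21=0.8106, e^2.23=9.2999, e^1.17=3.222
Sum = 15.3483
Softmax = [0.0845, 0.0468, 0.0528, 0.6059, 0.2099]
p[1] = 0.7189/15.3483 = 0.0468

0.0468


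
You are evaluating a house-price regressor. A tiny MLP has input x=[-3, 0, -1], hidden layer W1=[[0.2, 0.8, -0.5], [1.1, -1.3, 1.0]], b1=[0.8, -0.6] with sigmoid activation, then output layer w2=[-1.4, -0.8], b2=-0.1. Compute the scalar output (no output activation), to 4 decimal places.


z1[0] = (0.2)·(-3) + (0.8)·(0) + (-0.5)·(-1) + 0.8 = 0.7
z1[1] = (1.1)·(-3) + (-1.3)·(0) + (1.0)·(-1) - 0.6 = -4.9
h = sigmoid(z1) = [0.6682, 0.0074]
output = (-1.4)·(0.6682) + (-0.8)·(0.0074) - 0.1 = -1.0414

-1.0414


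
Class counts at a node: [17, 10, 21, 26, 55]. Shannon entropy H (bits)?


Probabilities: [17/129, 10/129, 21/129, 26/129, 55/129] ≈ [0.1318, 0.0775, 0.1628, 0.2016, 0.4264]
H = -((17/129)·log₂(17/129) + (10/129)·log₂(10/129) + (21/129)·log₂(21/129) + (26/129)·log₂(26/129) + (55/129)·log₂(55/129))
  = 2.0877 bits

2.0877 bits


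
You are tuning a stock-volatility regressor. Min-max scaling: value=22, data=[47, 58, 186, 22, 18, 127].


min=18, max=186
(22-18)/(186-18) = 4/168 = 0.0238

0.0238


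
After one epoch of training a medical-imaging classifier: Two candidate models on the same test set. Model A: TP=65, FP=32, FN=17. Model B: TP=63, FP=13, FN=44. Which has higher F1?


Model A: P=65/97=0.6701, R=65/82=0.7927, F1=2PR/(P+R)=2TP/(2TP+FP+FN)=130/179=0.7263
Model B: P=63/76=0.8289, R=63/107=0.5888, F1=2PR/(P+R)=2TP/(2TP+FP+FN)=126/183=0.6885
0.7263 > 0.6885 → Model A

Model A


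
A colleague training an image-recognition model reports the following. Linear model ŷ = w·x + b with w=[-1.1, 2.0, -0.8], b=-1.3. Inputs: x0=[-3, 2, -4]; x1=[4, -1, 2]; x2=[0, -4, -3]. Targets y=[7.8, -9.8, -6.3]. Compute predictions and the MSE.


ŷ0 = (-1.1)·(-3) + (2.0)·(2) + (-0.8)·(-4) - 1.3 = 9.2
ŷ1 = (-1.1)·(4) + (2.0)·(-1) + (-0.8)·(2) - 1.3 = -9.3
ŷ2 = (-1.1)·(0) + (2.0)·(-4) + (-0.8)·(-3) - 1.3 = -6.9
errors² = [1.96, 0.25, 0.36]
MSE = 2.5700/3 = 0.8567

0.8567


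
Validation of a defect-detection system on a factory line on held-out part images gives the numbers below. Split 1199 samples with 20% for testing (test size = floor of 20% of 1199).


Test = ⌊1199·20/100⌋ = 239
Train = 1199 - 239 = 960

Train: 960, Test: 239


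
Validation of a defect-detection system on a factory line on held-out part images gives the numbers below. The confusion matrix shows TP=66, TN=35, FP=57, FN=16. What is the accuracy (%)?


Accuracy = (TP+TN)/(TP+TN+FP+FN)
= (66+35)/(174)
= 101/174 = 58.05%

58.05%


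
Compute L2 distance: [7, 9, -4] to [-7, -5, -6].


d = √((7+ 7)² + (9+ 5)² + (-4+ 6)²)
  = √(196 + 196 + 4)
  = √396 = 19.8997

19.8997


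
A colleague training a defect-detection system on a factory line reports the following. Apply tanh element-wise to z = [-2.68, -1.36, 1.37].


tanh(-2.68) = -0.9906
tanh(-1.36) = -0.8764
tanh(1.37) = 0.8787
result = [-0.9906, -0.8764, 0.8787]

[-0.9906, -0.8764, 0.8787]


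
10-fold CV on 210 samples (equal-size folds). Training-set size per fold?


Fold size = 210/10 = 21
Training per fold = 210 - 21 = 189

189


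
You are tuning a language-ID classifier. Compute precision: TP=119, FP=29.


Precision = TP/(TP+FP)
= 119/(119+29)
= 119/148 = 80.41%

80.41%


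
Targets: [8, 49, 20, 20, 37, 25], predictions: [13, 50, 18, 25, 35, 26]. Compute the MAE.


Absolute errors: |8-13|=5, |49-50|=1, |20-18|=2, |20-25|=5, |37-35|=2, |25-26|=1
Sum = 16
MAE = 16/6 = 8/3

8/3


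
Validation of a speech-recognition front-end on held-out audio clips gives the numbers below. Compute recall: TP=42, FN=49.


Recall = TP/(TP+FN)
= 42/(42+49)
= 42/91 = 46.15%

46.15%


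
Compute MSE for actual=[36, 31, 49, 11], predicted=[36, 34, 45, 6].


Squared errors: (36-36)²=0, (31-34)²=9, (49-45)²=16, (11-6)²=25
Sum = 50
MSE = 50/4 = 25/2

25/2


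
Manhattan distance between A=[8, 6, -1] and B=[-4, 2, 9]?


d = |8+ 4| + |6-2| + |-1-9|
  = 12 + 4 + 10
  = 26

26


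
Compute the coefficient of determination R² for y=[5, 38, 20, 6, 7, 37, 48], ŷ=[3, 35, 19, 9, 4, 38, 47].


ȳ = 23
SS_res = Σ(y-ŷ)² = 34
SS_tot = Σ(y-ȳ)² = 1924
R² = 1 - SS_res/SS_tot = 1 - 0.0177 = 0.9823

0.9823


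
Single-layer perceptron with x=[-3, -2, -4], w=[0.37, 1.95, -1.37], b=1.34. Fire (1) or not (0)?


z = (-3)·(0.37) + (-2)·(1.95) + (-4)·(-1.37) + 1.34
  = 1.81
step(z) = 1 (z≥0)

1


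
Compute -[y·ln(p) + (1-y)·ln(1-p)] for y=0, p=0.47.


BCE = -[y·ln(p) + (1-y)·ln(1-p)]
= -0 - 1·ln(1-0.47)
= -ln(0.53) = 0.6349

0.6349


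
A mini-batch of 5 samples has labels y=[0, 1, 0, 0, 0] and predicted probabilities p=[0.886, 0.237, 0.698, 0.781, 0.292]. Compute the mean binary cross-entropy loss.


L[0] = -ln(1-0.886) = -ln(0.114) = 2.1716
L[1] = -ln(0.237) = 1.4397
L[2] = -ln(1-0.698) = -ln(0.302) = 1.1973
L[3] = -ln(1-0.781) = -ln(0.219) = 1.5187
L[4] = -ln(1-0.292) = -ln(0.708) = 0.3453
mean = (2.1716 + 1.4397 + 1.1973 + 1.5187 + 0.3453)/5 = 1.3345

1.3345


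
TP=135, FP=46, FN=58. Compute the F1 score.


Precision = 135/181 = 0.7459
Recall = 135/193 = 0.6995
F1 = 2·P·R/(P+R) = 2·TP/(2·TP+FP+FN) = 270/(270+46+58) = 270/374 = 0.7219

0.7219


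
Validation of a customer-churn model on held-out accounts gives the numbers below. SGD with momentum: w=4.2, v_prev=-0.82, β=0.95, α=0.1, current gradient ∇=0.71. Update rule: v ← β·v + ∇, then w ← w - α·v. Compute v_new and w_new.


v_new = 0.95·-0.82 + 0.71 = -0.779 + 0.71 = -0.069
w_new = 4.2 - 0.1·-0.069 = 4.2 + 0.0069 = 4.2069

v_new=-0.069, w_new=4.2069


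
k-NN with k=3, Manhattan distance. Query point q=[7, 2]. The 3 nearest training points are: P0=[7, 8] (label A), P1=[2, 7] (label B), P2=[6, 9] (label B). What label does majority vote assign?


d(q,P0) = 6  (label A)
d(q,P1) = 10  (label B)
d(q,P2) = 8  (label B)
Votes: A=1, B=2
Majority → B

B


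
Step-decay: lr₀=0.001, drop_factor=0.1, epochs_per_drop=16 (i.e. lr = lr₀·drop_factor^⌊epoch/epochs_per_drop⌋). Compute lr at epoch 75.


n_drops = ⌊75/16⌋ = 4
lr = 0.001·0.1^4 = 0.001·0.0001 = 0.0000001

0.0000001


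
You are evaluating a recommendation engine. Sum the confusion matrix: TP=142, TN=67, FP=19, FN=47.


Total = TP + TN + FP + FN
= 142 + 67 + 19 + 47
= 275
(Predicted positive: 161, predicted negative: 114)

275


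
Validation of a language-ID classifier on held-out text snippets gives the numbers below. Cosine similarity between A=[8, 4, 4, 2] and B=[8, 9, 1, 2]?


A·B = 8·8 + 4·9 + 4·1 + 2·2 = 108
‖A‖ = √100 = 10, ‖B‖ = √150 = 12.2474
cos = 108/(√100·√150) = 108/√15000 = 0.8818

0.8818


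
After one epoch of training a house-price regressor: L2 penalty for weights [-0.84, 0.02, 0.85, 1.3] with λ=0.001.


‖w‖₂² = (-0.84)² + (0.02)² + (0.85)² + (1.3)²
     = 0.7056 + 0.0004 + 0.7225 + 1.69
     = 3.1185
λ·‖w‖₂² = 0.001·3.1185 = 0.003119

0.003119


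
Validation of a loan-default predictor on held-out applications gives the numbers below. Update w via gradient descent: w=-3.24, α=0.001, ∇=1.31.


w_new = w - α·∇
= -3.24 - 0.001·1.31
= -3.24 - 0.00131
= -3.24131

-3.24131


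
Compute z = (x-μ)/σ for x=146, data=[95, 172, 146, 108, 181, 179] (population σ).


μ = 146.8333, σ = 34.2316
z = (146 - 146.8333)/34.2316 = -0.0243

-0.0243


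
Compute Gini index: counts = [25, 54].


Probabilities: [25/79, 54/79] ≈ [0.3165, 0.6835]
Σpᵢ² = (625 + 2916)/79² = 3541/6241
Gini = 1 - Σpᵢ² = 1 - 3541/6241 = 0.4326

0.4326


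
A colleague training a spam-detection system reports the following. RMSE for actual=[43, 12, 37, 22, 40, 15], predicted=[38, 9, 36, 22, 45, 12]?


MSE = 69/6 = 11.5
RMSE = √(69/6) = 3.3912

3.3912


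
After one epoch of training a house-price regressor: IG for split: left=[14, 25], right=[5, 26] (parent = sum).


Parent = [19, 51], H_parent = 0.8435
H_left = 0.9418 (n=39), H_right = 0.6374 (n=31)
H_children = (39/70)·0.9418 + (31/70)·0.6374 = 0.807
IG = 0.8435 - 0.807 = 0.0365

0.0365


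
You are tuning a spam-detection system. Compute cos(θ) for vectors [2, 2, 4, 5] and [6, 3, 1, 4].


A·B = 2·6 + 2·3 + 4·1 + 5·4 = 42
‖A‖ = √49 = 7, ‖B‖ = √62 = 7.874
cos = 42/(√49·√62) = 42/√3038 = 0.762

0.762


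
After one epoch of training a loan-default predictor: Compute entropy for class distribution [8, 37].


Probabilities: [8/45, 37/45] ≈ [0.1778, 0.8222]
H = -((8/45)·log₂(8/45) + (37/45)·log₂(37/45))
  = 0.6752 bits

0.6752 bits


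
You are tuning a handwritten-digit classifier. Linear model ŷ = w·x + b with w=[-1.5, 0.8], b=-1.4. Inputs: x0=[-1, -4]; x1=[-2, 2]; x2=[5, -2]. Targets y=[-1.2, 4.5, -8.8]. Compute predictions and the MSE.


ŷ0 = (-1.5)·(-1) + (0.8)·(-4) - 1.4 = -3.1
ŷ1 = (-1.5)·(-2) + (0.8)·(2) - 1.4 = 3.2
ŷ2 = (-1.5)·(5) + (0.8)·(-2) - 1.4 = -10.5
errors² = [3.61, 1.69, 2.89]
MSE = 8.1900/3 = 2.73

2.73


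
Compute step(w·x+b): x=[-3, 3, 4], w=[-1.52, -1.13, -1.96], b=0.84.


z = (-3)·(-1.52) + (3)·(-1.13) + (4)·(-1.96) + 0.84
  = -5.83
step(z) = 0 (z<0)

0


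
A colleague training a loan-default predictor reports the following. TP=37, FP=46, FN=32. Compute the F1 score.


Precision = 37/83 = 0.4458
Recall = 37/69 = 0.5362
F1 = 2·P·R/(P+R) = 2·TP/(2·TP+FP+FN) = 74/(74+46+32) = 74/152 = 0.4868

0.4868


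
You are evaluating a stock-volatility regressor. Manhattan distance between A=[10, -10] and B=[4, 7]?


d = |10-4| + |-10-7|
  = 6 + 17
  = 23

23


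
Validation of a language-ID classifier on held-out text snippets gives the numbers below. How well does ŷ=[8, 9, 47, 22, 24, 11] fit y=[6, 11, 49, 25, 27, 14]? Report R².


ȳ = 22
SS_res = Σ(y-ŷ)² = 39
SS_tot = Σ(y-ȳ)² = 1204
R² = 1 - SS_res/SS_tot = 1 - 0.0324 = 0.9676

0.9676


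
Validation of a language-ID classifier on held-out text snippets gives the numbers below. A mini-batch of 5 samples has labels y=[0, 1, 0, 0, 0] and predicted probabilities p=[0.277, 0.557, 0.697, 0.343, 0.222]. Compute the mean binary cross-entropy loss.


L[0] = -ln(1-0.277) = -ln(0.723) = 0.3243
L[1] = -ln(0.557) = 0.5852
L[2] = -ln(1-0.697) = -ln(0.303) = 1.194
L[3] = -ln(1-0.343) = -ln(0.657) = 0.4201
L[4] = -ln(1-0.222) = -ln(0.778) = 0.251
mean = (0.3243 + 0.5852 + 1.194 + 0.4201 + 0.251)/5 = 0.5549

0.5549


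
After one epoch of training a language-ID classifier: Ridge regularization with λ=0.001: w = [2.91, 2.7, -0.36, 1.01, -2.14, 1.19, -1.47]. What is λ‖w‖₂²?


‖w‖₂² = (2.91)² + (2.7)² + (-0.36)² + (1.01)² + (-2.14)² + (1.19)² + (-1.47)²
     = 8.4681 + 7.29 + 0.1296 + 1.0201 + 4.5796 + 1.4161 + 2.1609
     = 25.0644
λ·‖w‖₂² = 0.001·25.0644 = 0.025064

0.025064


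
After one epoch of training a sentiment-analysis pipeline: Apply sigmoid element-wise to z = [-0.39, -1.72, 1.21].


σ(-0.39) = 1/(1+e^0.39) = 0.4037
σ(-1.72) = 1/(1+e^1.72) = 0.1519
σ(1.21) = 1/(1+e^-1.21) = 0.7703
result = [0.4037, 0.1519, 0.7703]

[0.4037, 0.1519, 0.7703]


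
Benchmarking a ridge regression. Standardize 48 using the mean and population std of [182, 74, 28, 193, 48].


μ = 105, σ = 69.0101
z = (48 - 105)/69.0101 = -0.826

-0.826


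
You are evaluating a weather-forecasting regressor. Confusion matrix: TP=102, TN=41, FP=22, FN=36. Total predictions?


Total = TP + TN + FP + FN
= 102 + 41 + 22 + 36
= 201
(Predicted positive: 124, predicted negative: 77)

201


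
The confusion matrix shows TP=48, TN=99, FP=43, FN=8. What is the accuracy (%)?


Accuracy = (TP+TN)/(TP+TN+FP+FN)
= (48+99)/(198)
= 147/198 = 74.24%

74.24%


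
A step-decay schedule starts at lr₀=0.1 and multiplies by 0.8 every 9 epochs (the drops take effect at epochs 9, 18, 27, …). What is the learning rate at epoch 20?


n_drops = ⌊20/9⌋ = 2
lr = 0.1·0.8^2 = 0.1·0.64 = 0.064

0.064


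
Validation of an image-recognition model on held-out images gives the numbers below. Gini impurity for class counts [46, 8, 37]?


Probabilities: [46/91, 8/91, 37/91] ≈ [0.5055, 0.0879, 0.4066]
Σpᵢ² = (2116 + 64 + 1369)/91² = 3549/8281
Gini = 1 - Σpᵢ² = 1 - 3549/8281 = 0.5714

0.5714


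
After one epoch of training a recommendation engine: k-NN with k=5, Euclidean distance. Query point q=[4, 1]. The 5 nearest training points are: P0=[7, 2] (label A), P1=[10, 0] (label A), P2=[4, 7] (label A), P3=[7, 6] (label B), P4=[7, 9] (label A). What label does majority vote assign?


d(q,P0) = 3.1623  (label A)
d(q,P1) = 6.0828  (label A)
d(q,P2) = 6.0  (label A)
d(q,P3) = 5.831  (label B)
d(q,P4) = 8.544  (label A)
Votes: A=4, B=1
Majority → A

A


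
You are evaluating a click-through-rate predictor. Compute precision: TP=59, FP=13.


Precision = TP/(TP+FP)
= 59/(59+13)
= 59/72 = 81.94%

81.94%


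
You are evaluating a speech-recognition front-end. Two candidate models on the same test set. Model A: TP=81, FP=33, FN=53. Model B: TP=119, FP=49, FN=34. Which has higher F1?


Model A: P=81/114=0.7105, R=81/134=0.6045, F1=2PR/(P+R)=2TP/(2TP+FP+FN)=162/248=0.6532
Model B: P=119/168=0.7083, R=119/153=0.7778, F1=2PR/(P+R)=2TP/(2TP+FP+FN)=238/321=0.7414
0.6532 < 0.7414 → Model B

Model B


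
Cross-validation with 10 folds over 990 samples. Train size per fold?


Fold size = 990/10 = 99
Training per fold = 990 - 99 = 891

891


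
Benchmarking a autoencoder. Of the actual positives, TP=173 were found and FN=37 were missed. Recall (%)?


Recall = TP/(TP+FN)
= 173/(173+37)
= 173/210 = 82.38%

82.38%


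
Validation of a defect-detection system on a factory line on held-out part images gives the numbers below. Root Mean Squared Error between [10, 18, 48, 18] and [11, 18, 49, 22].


MSE = 18/4 = 4.5
RMSE = √(18/4) = 2.1213

2.1213


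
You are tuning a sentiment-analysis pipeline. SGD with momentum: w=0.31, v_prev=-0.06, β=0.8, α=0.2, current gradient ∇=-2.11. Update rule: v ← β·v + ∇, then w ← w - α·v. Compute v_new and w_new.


v_new = 0.8·-0.06 - 2.11 = -0.048 - 2.11 = -2.158
w_new = 0.31 - 0.2·-2.158 = 0.31 + 0.4316 = 0.7416

v_new=-2.158, w_new=0.7416


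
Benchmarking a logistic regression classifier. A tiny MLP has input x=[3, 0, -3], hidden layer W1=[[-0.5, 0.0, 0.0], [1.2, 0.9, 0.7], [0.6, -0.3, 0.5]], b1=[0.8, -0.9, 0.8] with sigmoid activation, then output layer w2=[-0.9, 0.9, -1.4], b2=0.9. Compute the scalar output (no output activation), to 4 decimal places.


z1[0] = (-0.5)·(3) + (0.0)·(0) + (0.0)·(-3) + 0.8 = -0.7
z1[1] = (1.2)·(3) + (0.9)·(0) + (0.7)·(-3) - 0.9 = 0.6
z1[2] = (0.6)·(3) + (-0.3)·(0) + (0.5)·(-3) + 0.8 = 1.1
h = sigmoid(z1) = [0.3318, 0.6457, 0.7503]
output = (-0.9)·(0.3318) + (0.9)·(0.6457) + (-1.4)·(0.7503) + 0.9 = 0.1321

0.1321


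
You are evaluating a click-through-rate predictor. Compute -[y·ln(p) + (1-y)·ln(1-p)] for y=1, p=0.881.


BCE = -[y·ln(p) + (1-y)·ln(1-p)]
= -1·ln(0.881) - 0
= -ln(0.881) = 0.1267

0.1267


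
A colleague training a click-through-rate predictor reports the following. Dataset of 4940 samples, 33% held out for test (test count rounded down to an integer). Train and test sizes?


Test = ⌊4940·33/100⌋ = 1630
Train = 4940 - 1630 = 3310

Train: 3310, Test: 1630


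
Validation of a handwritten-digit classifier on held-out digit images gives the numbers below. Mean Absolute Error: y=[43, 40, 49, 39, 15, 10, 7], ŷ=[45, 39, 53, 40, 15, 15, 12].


Absolute errors: |43-45|=2, |40-39|=1, |49-53|=4, |39-40|=1, |15-15|=0, |10-15|=5, |7-12|=5
Sum = 18
MAE = 18/7 = 18/7

18/7


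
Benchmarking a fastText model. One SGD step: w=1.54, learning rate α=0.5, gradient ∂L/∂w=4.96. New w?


w_new = w - α·∇
= 1.54 - 0.5·4.96
= 1.54 - 2.48
= -0.94

-0.94


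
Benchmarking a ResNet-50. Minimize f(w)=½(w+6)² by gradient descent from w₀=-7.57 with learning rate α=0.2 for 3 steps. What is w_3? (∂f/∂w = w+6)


step 1: grad = -7.57+6 = -1.57; w = -7.57 - 0.2·(-1.57) = -7.256
step 2: grad = -7.256+6 = -1.256; w = -7.256 - 0.2·(-1.256) = -7.0048
step 3: grad = -7.0048+6 = -1.0048; w = -7.0048 - 0.2·(-1.0048) = -6.80384

-6.80384


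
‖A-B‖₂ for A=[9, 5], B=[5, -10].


d = √((9-5)² + (5+ 10)²)
  = √(16 + 225)
  = √241 = 15.5242

15.5242


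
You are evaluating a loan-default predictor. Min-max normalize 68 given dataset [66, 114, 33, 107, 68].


min=33, max=114
(68-33)/(114-33) = 35/81 = 0.4321

0.4321


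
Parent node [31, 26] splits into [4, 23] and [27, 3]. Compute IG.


Parent = [31, 26], H_parent = 0.9944
H_left = 0.6052 (n=27), H_right = 0.469 (n=30)
H_children = (27/57)·0.6052 + (30/57)·0.469 = 0.5335
IG = 0.9944 - 0.5335 = 0.4609

0.4609


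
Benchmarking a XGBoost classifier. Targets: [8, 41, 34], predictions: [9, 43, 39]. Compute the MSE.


Squared errors: (8-9)²=1, (41-43)²=4, (34-39)²=25
Sum = 30
MSE = 30/3 = 10

10


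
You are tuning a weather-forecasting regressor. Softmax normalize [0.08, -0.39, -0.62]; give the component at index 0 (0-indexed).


Exponentials: e^0.08=1.0833, e^-0.39=0.6771, e^-0.62=0.5379
Sum = 2.2983
Softmax = [0.4713, 0.2946, 0.2341]
p[0] = 1.0833/2.2983 = 0.4713

0.4713


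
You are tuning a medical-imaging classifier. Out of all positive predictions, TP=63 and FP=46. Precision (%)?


Precision = TP/(TP+FP)
= 63/(63+46)
= 63/109 = 57.8%

57.8%


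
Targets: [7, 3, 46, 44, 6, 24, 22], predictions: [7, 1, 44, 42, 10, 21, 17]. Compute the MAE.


Absolute errors: |7-7|=0, |3-1|=2, |46-44|=2, |44-42|=2, |6-10|=4, |24-21|=3, |22-17|=5
Sum = 18
MAE = 18/7 = 18/7

18/7


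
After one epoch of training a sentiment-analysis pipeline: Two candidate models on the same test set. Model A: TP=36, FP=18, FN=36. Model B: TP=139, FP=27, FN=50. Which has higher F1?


Model A: P=36/54=0.6667, R=36/72=0.5, F1=2PR/(P+R)=2TP/(2TP+FP+FN)=72/126=0.5714
Model B: P=139/166=0.8373, R=139/189=0.7354, F1=2PR/(P+R)=2TP/(2TP+FP+FN)=278/355=0.7831
0.5714 < 0.7831 → Model B

Model B


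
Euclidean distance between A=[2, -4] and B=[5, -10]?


d = √((2-5)² + (-4+ 10)²)
  = √(9 + 36)
  = √45 = 6.7082

6.7082


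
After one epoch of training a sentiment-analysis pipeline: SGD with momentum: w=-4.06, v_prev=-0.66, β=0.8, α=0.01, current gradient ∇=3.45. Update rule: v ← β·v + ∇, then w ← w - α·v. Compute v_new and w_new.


v_new = 0.8·-0.66 + 3.45 = -0.528 + 3.45 = 2.922
w_new = -4.06 - 0.01·2.922 = -4.06 - 0.02922 = -4.08922

v_new=2.922, w_new=-4.08922


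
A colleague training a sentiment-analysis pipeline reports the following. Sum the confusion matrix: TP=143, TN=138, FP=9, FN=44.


Total = TP + TN + FP + FN
= 143 + 138 + 9 + 44
= 334
(Predicted positive: 152, predicted negative: 182)

334


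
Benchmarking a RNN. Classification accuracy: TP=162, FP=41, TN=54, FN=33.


Accuracy = (TP+TN)/(TP+TN+FP+FN)
= (162+54)/(290)
= 216/290 = 74.48%

74.48%


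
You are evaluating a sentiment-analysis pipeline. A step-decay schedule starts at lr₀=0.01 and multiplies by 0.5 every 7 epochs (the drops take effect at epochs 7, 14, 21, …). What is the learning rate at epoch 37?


n_drops = ⌊37/7⌋ = 5
lr = 0.01·0.5^5 = 0.01·0.03125 = 0.0003125

0.0003125


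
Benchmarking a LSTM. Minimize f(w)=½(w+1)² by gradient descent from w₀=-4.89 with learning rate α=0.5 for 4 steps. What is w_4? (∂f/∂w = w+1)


step 1: grad = -4.89+1 = -3.89; w = -4.89 - 0.5·(-3.89) = -2.945
step 2: grad = -2.945+1 = -1.945; w = -2.945 - 0.5·(-1.945) = -1.9725
step 3: grad = -1.9725+1 = -0.9725; w = -1.9725 - 0.5·(-0.9725) = -1.48625
step 4: grad = -1.48625+1 = -0.48625; w = -1.48625 - 0.5·(-0.48625) = -1.243125

-1.243125


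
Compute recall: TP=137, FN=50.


Recall = TP/(TP+FN)
= 137/(137+50)
= 137/187 = 73.26%

73.26%


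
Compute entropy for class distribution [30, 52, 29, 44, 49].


Probabilities: [30/204, 52/204, 29/204, 44/204, 49/204] ≈ [0.1471, 0.2549, 0.1422, 0.2157, 0.2402]
H = -((30/204)·log₂(30/204) + (52/204)·log₂(52/204) + (29/204)·log₂(29/204) + (44/204)·log₂(44/204) + (49/204)·log₂(49/204))
  = 2.281 bits

2.281 bits


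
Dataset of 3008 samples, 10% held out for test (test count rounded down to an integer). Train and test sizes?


Test = ⌊3008·10/100⌋ = 300
Train = 3008 - 300 = 2708

Train: 2708, Test: 300


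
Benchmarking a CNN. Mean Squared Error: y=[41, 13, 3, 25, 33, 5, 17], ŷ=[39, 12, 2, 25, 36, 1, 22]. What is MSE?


Squared errors: (41-39)²=4, (13-12)²=1, (3-2)²=1, (25-25)²=0, (33-36)²=9, (5-1)²=16, (17-22)²=25
Sum = 56
MSE = 56/7 = 8

8


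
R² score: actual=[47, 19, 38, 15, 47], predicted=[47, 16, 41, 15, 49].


ȳ = 33.2
SS_res = Σ(y-ŷ)² = 22
SS_tot = Σ(y-ȳ)² = 936.8
R² = 1 - SS_res/SS_tot = 1 - 0.0235 = 0.9765

0.9765


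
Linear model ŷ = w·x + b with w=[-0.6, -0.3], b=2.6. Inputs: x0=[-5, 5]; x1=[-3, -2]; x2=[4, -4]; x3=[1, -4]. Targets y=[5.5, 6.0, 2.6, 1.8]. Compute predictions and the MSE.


ŷ0 = (-0.6)·(-5) + (-0.3)·(5) + 2.6 = 4.1
ŷ1 = (-0.6)·(-3) + (-0.3)·(-2) + 2.6 = 5.0
ŷ2 = (-0.6)·(4) + (-0.3)·(-4) + 2.6 = 1.4
ŷ3 = (-0.6)·(1) + (-0.3)·(-4) + 2.6 = 3.2
errors² = [1.96, 1.0, 1.44, 1.96]
MSE = 6.3600/4 = 1.59

1.59


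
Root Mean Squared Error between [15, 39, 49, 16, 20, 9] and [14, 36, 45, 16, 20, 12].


MSE = 35/6 = 5.8333
RMSE = √(35/6) = 2.4152

2.4152


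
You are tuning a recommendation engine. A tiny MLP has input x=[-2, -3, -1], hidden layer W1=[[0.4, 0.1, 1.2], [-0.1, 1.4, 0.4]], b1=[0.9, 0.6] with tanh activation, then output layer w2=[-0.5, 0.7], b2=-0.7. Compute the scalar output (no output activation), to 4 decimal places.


z1[0] = (0.4)·(-2) + (0.1)·(-3) + (1.2)·(-1) + 0.9 = -1.4
z1[1] = (-0.1)·(-2) + (1.4)·(-3) + (0.4)·(-1) + 0.6 = -3.8
h = tanh(z1) = [-0.8854, -0.999]
output = (-0.5)·(-0.8854) + (0.7)·(-0.999) - 0.7 = -0.9566

-0.9566


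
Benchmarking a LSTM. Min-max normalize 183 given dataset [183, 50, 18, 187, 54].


min=18, max=187
(183-18)/(187-18) = 165/169 = 0.9763

0.9763


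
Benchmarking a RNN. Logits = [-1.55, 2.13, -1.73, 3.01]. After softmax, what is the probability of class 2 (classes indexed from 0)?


Exponentials: e^-1.55=0.2122, e^2.13=8.4149, e^-1.73=0.1773, e^3.01=20.2874
Sum = 29.0918
Softmax = [0.0073, 0.2893, 0.0061, 0.6974]
p[2] = 0.1773/29.0918 = 0.0061

0.0061


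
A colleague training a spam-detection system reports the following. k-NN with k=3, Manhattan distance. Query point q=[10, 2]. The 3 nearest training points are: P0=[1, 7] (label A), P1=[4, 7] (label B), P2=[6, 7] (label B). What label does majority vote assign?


d(q,P0) = 14  (label A)
d(q,P1) = 11  (label B)
d(q,P2) = 9  (label B)
Votes: A=1, B=2
Majority → B

B


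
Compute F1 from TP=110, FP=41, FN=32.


Precision = 110/151 = 0.7285
Recall = 110/142 = 0.7746
F1 = 2·P·R/(P+R) = 2·TP/(2·TP+FP+FN) = 220/(220+41+32) = 220/293 = 0.7509

0.7509


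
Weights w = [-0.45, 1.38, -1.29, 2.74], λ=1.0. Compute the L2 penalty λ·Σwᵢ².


‖w‖₂² = (-0.45)² + (1.38)² + (-1.29)² + (2.74)²
     = 0.2025 + 1.9044 + 1.6641 + 7.5076
     = 11.2786
λ·‖w‖₂² = 1.0·11.2786 = 11.2786

11.2786


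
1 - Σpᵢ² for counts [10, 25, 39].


Probabilities: [10/74, 25/74, 39/74] ≈ [0.1351, 0.3378, 0.527]
Σpᵢ² = (100 + 625 + 1521)/74² = 2246/5476
Gini = 1 - Σpᵢ² = 1 - 2246/5476 = 0.5898

0.5898


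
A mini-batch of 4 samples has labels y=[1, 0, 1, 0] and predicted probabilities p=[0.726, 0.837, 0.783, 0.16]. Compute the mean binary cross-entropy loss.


L[0] = -ln(0.726) = 0.3202
L[1] = -ln(1-0.837) = -ln(0.163) = 1.814
L[2] = -ln(0.783) = 0.2446
L[3] = -ln(1-0.16) = -ln(0.84) = 0.1744
mean = (0.3202 + 1.814 + 0.2446 + 0.1744)/4 = 0.6383

0.6383


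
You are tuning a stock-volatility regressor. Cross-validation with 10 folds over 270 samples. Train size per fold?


Fold size = 270/10 = 27
Training per fold = 270 - 27 = 243

243
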